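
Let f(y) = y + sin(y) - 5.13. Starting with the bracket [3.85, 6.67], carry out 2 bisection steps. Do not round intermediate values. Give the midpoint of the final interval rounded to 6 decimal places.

f(3.850000) = -1.930625, f(6.670000) = 1.917240 (opposite signs)
step 1: m = 5.260000, f(m) = -0.723771 < 0 → root in [5.260000, 6.670000]
step 2: m = 5.965000, f(m) = 0.522157 > 0 → root in [5.260000, 5.965000]
Midpoint of [5.260000, 5.965000] = 5.612500

5.612500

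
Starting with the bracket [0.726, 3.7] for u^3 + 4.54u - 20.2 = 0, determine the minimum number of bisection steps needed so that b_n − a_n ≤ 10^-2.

9

Initial width b − a = 3.7 − 0.726 = 2.974000.
After n steps the width is (b−a)/2^n; need (b−a)/2^n ≤ 10^-2.
So n ≥ log₂(2.974000/10^-2) = log₂(297.4000) ≈ 8.2163.
Hence n = 9.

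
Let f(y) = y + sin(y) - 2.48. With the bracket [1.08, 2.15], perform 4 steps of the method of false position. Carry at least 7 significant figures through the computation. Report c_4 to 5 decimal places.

1.48431

False-position update: c = (a·f(b) − b·f(a))/(f(b) − f(a)); replace the endpoint whose sign matches f(c).
f(1.080000) = -0.518042, f(2.150000) = 0.506899
step 1: c = 1.620817, f(c) = 0.139566 > 0 → new bracket [1.080000, 1.620817]
step 2: c = 1.506038, f(c) = 0.023942 > 0 → new bracket [1.080000, 1.506038]
step 3: c = 1.487218, f(c) = 0.003727 > 0 → new bracket [1.080000, 1.487218]
step 4: c = 1.484309, f(c) = 0.000571 > 0 → new bracket [1.080000, 1.484309]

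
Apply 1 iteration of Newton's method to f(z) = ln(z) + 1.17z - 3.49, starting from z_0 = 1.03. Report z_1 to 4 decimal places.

2.0835

f'(z) = 1/z + 1.17
z_0 = 1.030000: f = -2.255341, f' = 2.140874 → z_1 = 1.030000 - (-2.255341)/(2.140874) = 2.083468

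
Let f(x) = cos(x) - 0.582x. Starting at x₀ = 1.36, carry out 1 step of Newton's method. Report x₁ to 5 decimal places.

0.98671

f'(x) = -sin(x) - 0.582
x_0 = 1.360000: f = -0.582281, f' = -1.559865 → x_1 = 1.360000 - (-0.582281)/(-1.559865) = 0.986710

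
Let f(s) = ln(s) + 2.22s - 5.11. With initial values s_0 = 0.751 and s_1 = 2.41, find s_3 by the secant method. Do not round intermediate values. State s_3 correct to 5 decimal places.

1.99089

Secant update: s_(k+1) = s_k − f(s_k)·(s_k − s_(k-1))/(f(s_k) − f(s_(k-1))).
f(s_0) = -3.729130, f(s_1) = 1.119827
s_2 = 2.410000 - (1.119827)·(2.410000 - 0.751000)/(1.119827 - (-3.729130)) = 2.026868; f(s_2) = 0.096137
s_3 = 2.026868 - (0.096137)·(2.026868 - 2.410000)/(0.096137 - (1.119827)) = 1.990887; f(s_3) = -0.001652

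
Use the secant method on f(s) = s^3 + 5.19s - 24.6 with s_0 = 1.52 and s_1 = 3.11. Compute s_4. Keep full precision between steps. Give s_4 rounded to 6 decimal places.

2.326514

f(s_0) = -13.199392, f(s_1) = 21.621131
s_2 = 3.110000 - (21.621131)·(3.110000 - 1.520000)/(21.621131 - (-13.199392)) = 2.122720; f(s_2) = -4.018230
s_3 = 2.122720 - (-4.018230)·(2.122720 - 3.110000)/(-4.018230 - (21.621131)) = 2.277448; f(s_3) = -0.967451
s_4 = 2.277448 - (-0.967451)·(2.277448 - 2.122720)/(-0.967451 - (-4.018230)) = 2.326514; f(s_4) = 0.067263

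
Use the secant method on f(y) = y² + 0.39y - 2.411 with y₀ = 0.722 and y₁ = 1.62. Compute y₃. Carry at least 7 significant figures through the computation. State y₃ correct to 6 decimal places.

1.365470

Secant update: y_(k+1) = y_k − f(y_k)·(y_k − y_(k-1))/(f(y_k) − f(y_(k-1))).
f(y_0) = -1.608136, f(y_1) = 0.845200
y_2 = 1.620000 - (0.845200)·(1.620000 - 0.722000)/(0.845200 - (-1.608136)) = 1.310630; f(y_2) = -0.182105
y_3 = 1.310630 - (-0.182105)·(1.310630 - 1.620000)/(-0.182105 - (0.845200)) = 1.365470; f(y_3) = -0.013959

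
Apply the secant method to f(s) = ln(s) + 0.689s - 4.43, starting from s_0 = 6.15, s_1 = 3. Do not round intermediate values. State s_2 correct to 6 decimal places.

Secant update: s_(k+1) = s_k − f(s_k)·(s_k − s_(k-1))/(f(s_k) − f(s_(k-1))).
f(s_0) = 1.623802, f(s_1) = -1.264388
s_2 = 3.000000 - (-1.264388)·(3.000000 - 6.150000)/(-1.264388 - (1.623802)) = 4.379003; f(s_2) = 0.063954

4.379003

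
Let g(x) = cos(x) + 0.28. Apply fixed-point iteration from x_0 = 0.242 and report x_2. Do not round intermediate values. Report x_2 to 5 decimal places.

0.59451

x_1 = g(0.242000) = 1.250861
x_2 = g(1.250861) = 0.594506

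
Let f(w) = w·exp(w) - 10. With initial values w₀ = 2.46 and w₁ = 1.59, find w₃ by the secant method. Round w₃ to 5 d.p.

1.75275

f(w_0) = 18.793836, f(w_1) = -2.203039
w_2 = 1.590000 - (-2.203039)·(1.590000 - 2.460000)/(-2.203039 - (18.793836)) = 1.681282; f(w_2) = -0.967410
w_3 = 1.681282 - (-0.967410)·(1.681282 - 1.590000)/(-0.967410 - (-2.203039)) = 1.752750; f(w_3) = 0.114155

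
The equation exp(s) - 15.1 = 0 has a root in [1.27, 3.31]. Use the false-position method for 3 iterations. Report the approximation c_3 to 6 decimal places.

2.679244

False-position update: c = (a·f(b) − b·f(a))/(f(b) − f(a)); replace the endpoint whose sign matches f(c).
f(1.270000) = -11.539147, f(3.310000) = 12.285125
step 1: c = 2.258062, f(c) = -5.535464 < 0 → new bracket [2.258062, 3.310000]
step 2: c = 2.584817, f(c) = -1.839138 < 0 → new bracket [2.584817, 3.310000]
step 3: c = 2.679244, f(c) = -0.525929 < 0 → new bracket [2.679244, 3.310000]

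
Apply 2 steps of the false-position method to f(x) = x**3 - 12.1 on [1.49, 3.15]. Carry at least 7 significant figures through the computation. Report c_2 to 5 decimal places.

f(1.490000) = -8.792051, f(3.150000) = 19.155875
step 1: c = 2.012214, f(c) = -3.952532 < 0 → new bracket [2.012214, 3.150000]
step 2: c = 2.206825, f(c) = -1.352600 < 0 → new bracket [2.206825, 3.150000]

2.20682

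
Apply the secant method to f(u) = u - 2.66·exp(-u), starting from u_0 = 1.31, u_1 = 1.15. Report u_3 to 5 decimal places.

f(u_0) = 0.592279, f(u_1) = 0.307746
u_2 = 1.150000 - (0.307746)·(1.150000 - 1.310000)/(0.307746 - (0.592279)) = 0.976946; f(u_2) = -0.024434
u_3 = 0.976946 - (-0.024434)·(0.976946 - 1.150000)/(-0.024434 - (0.307746)) = 0.989676; f(u_3) = 0.000961

0.98968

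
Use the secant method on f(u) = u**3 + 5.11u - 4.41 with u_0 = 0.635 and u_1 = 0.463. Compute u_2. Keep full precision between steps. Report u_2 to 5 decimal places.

Secant update: u_(k+1) = u_k − f(u_k)·(u_k − u_(k-1))/(f(u_k) − f(u_(k-1))).
f(u_0) = -0.909102, f(u_1) = -1.944817
u_2 = 0.463000 - (-1.944817)·(0.463000 - 0.635000)/(-1.944817 - (-0.909102)) = 0.785974; f(u_2) = 0.091863

0.78597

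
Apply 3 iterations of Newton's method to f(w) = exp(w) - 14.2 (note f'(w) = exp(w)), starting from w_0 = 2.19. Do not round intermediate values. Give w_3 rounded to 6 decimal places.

w_0 = 2.190000: f = -5.264787, f' = 8.935213 → w_1 = 2.190000 - (-5.264787)/(8.935213) = 2.779218
w_1 = 2.779218: f = 1.906418, f' = 16.106418 → w_2 = 2.779218 - (1.906418)/(16.106418) = 2.660854
w_2 = 2.660854: f = 0.108503, f' = 14.308503 → w_3 = 2.660854 - (0.108503)/(14.308503) = 2.653271

2.653271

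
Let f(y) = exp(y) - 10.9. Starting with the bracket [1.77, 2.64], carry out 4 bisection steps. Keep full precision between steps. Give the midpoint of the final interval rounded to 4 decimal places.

2.3953

f(1.770000) = -5.029147, f(2.640000) = 3.113204 (opposite signs)
step 1: m = 2.205000, f(m) = -1.829748 < 0 → root in [2.205000, 2.640000]
step 2: m = 2.422500, f(m) = 0.374009 > 0 → root in [2.205000, 2.422500]
step 3: m = 2.313750, f(m) = -0.787725 < 0 → root in [2.313750, 2.422500]
step 4: m = 2.368125, f(m) = -0.222647 < 0 → root in [2.368125, 2.422500]
Midpoint of [2.368125, 2.422500] = 2.395313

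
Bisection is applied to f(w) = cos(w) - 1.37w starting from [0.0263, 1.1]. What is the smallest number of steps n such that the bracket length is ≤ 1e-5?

Initial width b − a = 1.1 − 0.0263 = 1.073700.
After n steps the width is (b−a)/2^n; need (b−a)/2^n ≤ 1e-5.
So n ≥ log₂(1.073700/1e-5) = log₂(107370.0000) ≈ 16.7122.
Hence n = 17.

17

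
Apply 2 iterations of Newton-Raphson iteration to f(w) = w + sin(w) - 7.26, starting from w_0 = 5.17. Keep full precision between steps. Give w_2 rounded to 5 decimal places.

f'(w) = 1 + cos(w)
w_0 = 5.170000: f = -2.987111, f' = 1.441806 → w_1 = 5.170000 - (-2.987111)/(1.441806) = 7.241784
w_1 = 7.241784: f = 0.800171, f' = 1.574668 → w_2 = 7.241784 - (0.800171)/(1.574668) = 6.733632

6.73363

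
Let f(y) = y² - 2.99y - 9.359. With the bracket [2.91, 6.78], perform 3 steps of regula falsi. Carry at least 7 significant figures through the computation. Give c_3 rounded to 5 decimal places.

f(2.910000) = -9.591800, f(6.780000) = 16.337200
step 1: c = 4.341612, f(c) = -3.490825 < 0 → new bracket [4.341612, 6.780000]
step 2: c = 4.770903, f(c) = -0.862487 < 0 → new bracket [4.770903, 6.780000]
step 3: c = 4.871650, f(c) = -0.192261 < 0 → new bracket [4.871650, 6.780000]

4.87165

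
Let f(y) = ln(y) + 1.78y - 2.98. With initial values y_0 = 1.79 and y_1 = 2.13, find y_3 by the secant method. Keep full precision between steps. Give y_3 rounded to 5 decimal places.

1.46191

f(y_0) = 0.788416, f(y_1) = 1.567522
y_2 = 2.130000 - (1.567522)·(2.130000 - 1.790000)/(1.567522 - (0.788416)) = 1.445937; f(y_2) = -0.037473
y_3 = 1.445937 - (-0.037473)·(1.445937 - 2.130000)/(-0.037473 - (1.567522)) = 1.461909; f(y_3) = 0.001941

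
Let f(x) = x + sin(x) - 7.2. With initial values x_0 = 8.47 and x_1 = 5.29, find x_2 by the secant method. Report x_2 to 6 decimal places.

7.097610

f(x_0) = 2.086185, f(x_1) = -2.747769
x_2 = 5.290000 - (-2.747769)·(5.290000 - 8.470000)/(-2.747769 - (2.086185)) = 7.097610; f(x_2) = 0.624941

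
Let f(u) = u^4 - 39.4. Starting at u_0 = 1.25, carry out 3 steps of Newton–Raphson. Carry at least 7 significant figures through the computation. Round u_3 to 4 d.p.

f'(u) = 4u^3
u_0 = 1.250000: f = -36.958594, f' = 7.812500 → u_1 = 1.250000 - (-36.958594)/(7.812500) = 5.980700
u_1 = 5.980700: f = 1240.005085, f' = 855.689191 → u_2 = 5.980700 - (1240.005085)/(855.689191) = 4.531570
u_2 = 4.531570: f = 382.291336, f' = 372.225396 → u_3 = 4.531570 - (382.291336)/(372.225396) = 3.504527

3.5045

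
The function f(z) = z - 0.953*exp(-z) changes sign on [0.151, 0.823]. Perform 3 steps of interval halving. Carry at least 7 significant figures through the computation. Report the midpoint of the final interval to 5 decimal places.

0.52900

f(0.151000) = -0.668435, f(0.823000) = 0.404526 (opposite signs)
step 1: m = 0.487000, f(m) = -0.098587 < 0 → root in [0.487000, 0.823000]
step 2: m = 0.655000, f(m) = 0.159972 > 0 → root in [0.487000, 0.655000]
step 3: m = 0.571000, f(m) = 0.032593 > 0 → root in [0.487000, 0.571000]
Midpoint of [0.487000, 0.571000] = 0.529000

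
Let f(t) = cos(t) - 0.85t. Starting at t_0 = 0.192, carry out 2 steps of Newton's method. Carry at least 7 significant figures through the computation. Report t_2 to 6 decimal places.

0.815685

f'(t) = -sin(t) - 0.85
t_0 = 0.192000: f = 0.818425, f' = -1.040823 → t_1 = 0.192000 - (0.818425)/(-1.040823) = 0.978325
t_1 = 0.978325: f = -0.273163, f' = -1.679563 → t_2 = 0.978325 - (-0.273163)/(-1.679563) = 0.815685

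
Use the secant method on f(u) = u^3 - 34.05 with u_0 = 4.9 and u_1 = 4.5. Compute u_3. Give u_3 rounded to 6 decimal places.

Secant update: u_(k+1) = u_k − f(u_k)·(u_k − u_(k-1))/(f(u_k) − f(u_(k-1))).
f(u_0) = 83.599000, f(u_1) = 57.075000
u_2 = 4.500000 - (57.075000)·(4.500000 - 4.900000)/(57.075000 - (83.599000)) = 3.639270; f(u_2) = 14.149537
u_3 = 3.639270 - (14.149537)·(3.639270 - 4.500000)/(14.149537 - (57.075000)) = 3.355547; f(u_3) = 3.732450

3.355547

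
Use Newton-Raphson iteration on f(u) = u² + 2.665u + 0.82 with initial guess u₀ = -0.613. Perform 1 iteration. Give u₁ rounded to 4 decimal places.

-0.3087

Newton update: u ← u − f(u)/f'(u).
f'(u) = 2u + 2.665
u_0 = -0.613000: f = -0.437876, f' = 1.439000 → u_1 = -0.613000 - (-0.437876)/(1.439000) = -0.308708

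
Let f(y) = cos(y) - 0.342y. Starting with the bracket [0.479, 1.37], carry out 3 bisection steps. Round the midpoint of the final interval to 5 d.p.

f(0.479000) = 0.723638, f(1.370000) = -0.269090 (opposite signs)
step 1: m = 0.924500, f(m) = 0.286055 > 0 → root in [0.924500, 1.370000]
step 2: m = 1.147250, f(m) = 0.018636 > 0 → root in [1.147250, 1.370000]
step 3: m = 1.258625, f(m) = -0.123324 < 0 → root in [1.147250, 1.258625]
Midpoint of [1.147250, 1.258625] = 1.202937

1.20294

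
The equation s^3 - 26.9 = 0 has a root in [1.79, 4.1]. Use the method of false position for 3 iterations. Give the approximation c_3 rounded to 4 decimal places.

2.9556

f(1.790000) = -21.164661, f(4.100000) = 42.021000
step 1: c = 2.563757, f(c) = -10.048804 < 0 → new bracket [2.563757, 4.100000]
step 2: c = 2.860232, f(c) = -3.500640 < 0 → new bracket [2.860232, 4.100000]
step 3: c = 2.955571, f(c) = -1.081898 < 0 → new bracket [2.955571, 4.100000]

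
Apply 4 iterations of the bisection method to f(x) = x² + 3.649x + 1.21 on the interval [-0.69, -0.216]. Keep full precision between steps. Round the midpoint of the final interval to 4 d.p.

-0.3789

f(-0.690000) = -0.831710, f(-0.216000) = 0.468472 (opposite signs)
step 1: m = -0.453000, f(m) = -0.237788 < 0 → root in [-0.453000, -0.216000]
step 2: m = -0.334500, f(m) = 0.101300 > 0 → root in [-0.453000, -0.334500]
step 3: m = -0.393750, f(m) = -0.071755 < 0 → root in [-0.393750, -0.334500]
step 4: m = -0.364125, f(m) = 0.013895 > 0 → root in [-0.393750, -0.364125]
Midpoint of [-0.393750, -0.364125] = -0.378937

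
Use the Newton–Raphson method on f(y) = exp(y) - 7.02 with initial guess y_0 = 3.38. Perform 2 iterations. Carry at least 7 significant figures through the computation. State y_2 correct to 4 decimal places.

Newton update: y ← y − f(y)/f'(y).
f'(y) = exp(y)
y_0 = 3.380000: f = 22.350771, f' = 29.370771 → y_1 = 3.380000 - (22.350771)/(29.370771) = 2.619013
y_1 = 2.619013: f = 6.702175, f' = 13.722175 → y_2 = 2.619013 - (6.702175)/(13.722175) = 2.130594

2.1306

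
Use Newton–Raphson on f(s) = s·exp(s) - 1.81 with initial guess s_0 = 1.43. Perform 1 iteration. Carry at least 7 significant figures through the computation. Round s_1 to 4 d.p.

f'(s) = (s + 1)·exp(s)
s_0 = 1.430000: f = 4.165540, f' = 10.154239 → s_1 = 1.430000 - (4.165540)/(10.154239) = 1.019773

1.0198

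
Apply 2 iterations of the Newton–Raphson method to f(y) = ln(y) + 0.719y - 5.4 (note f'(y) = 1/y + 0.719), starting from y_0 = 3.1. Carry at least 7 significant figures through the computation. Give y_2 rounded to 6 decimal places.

5.213261

y_0 = 3.100000: f = -2.039698, f' = 1.041581 → y_1 = 3.100000 - (-2.039698)/(1.041581) = 5.058272
y_1 = 5.058272: f = -0.142078, f' = 0.916696 → y_2 = 5.058272 - (-0.142078)/(0.916696) = 5.213261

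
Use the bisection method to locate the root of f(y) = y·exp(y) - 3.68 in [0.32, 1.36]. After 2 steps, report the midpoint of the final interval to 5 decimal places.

f(0.320000) = -3.239319, f(1.360000) = 1.618823 (opposite signs)
step 1: m = 0.840000, f(m) = -1.734252 < 0 → root in [0.840000, 1.360000]
step 2: m = 1.100000, f(m) = -0.375417 < 0 → root in [1.100000, 1.360000]
Midpoint of [1.100000, 1.360000] = 1.230000

1.23000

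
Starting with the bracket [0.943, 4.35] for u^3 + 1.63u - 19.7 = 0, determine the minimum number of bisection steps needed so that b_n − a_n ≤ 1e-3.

12

Initial width b − a = 4.35 − 0.943 = 3.407000.
After n steps the width is (b−a)/2^n; need (b−a)/2^n ≤ 1e-3.
So n ≥ log₂(3.407000/1e-3) = log₂(3407.0000) ≈ 11.7343.
Hence n = 12.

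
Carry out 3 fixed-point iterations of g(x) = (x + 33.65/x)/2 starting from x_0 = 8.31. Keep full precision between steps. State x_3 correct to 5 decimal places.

x_1 = g(8.310000) = 6.179669
x_2 = g(6.179669) = 5.812472
x_3 = g(5.812472) = 5.800874

5.80087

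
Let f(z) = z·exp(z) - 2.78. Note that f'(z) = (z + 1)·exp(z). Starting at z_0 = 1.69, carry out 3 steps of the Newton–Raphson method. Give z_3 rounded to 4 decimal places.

1.0123

z_0 = 1.690000: f = 6.378922, f' = 14.578403 → z_1 = 1.690000 - (6.378922)/(14.578403) = 1.252440
z_1 = 1.252440: f = 1.602126, f' = 7.880997 → z_2 = 1.252440 - (1.602126)/(7.880997) = 1.049150
z_2 = 1.049150: f = 0.215560, f' = 5.850784 → z_3 = 1.049150 - (0.215560)/(5.850784) = 1.012308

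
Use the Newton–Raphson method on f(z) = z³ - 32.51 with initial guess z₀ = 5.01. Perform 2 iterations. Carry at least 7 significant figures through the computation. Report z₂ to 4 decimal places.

3.2762

f'(z) = 3z²
z_0 = 5.010000: f = 93.241501, f' = 75.300300 → z_1 = 5.010000 - (93.241501)/(75.300300) = 3.771738
z_1 = 3.771738: f = 21.146773, f' = 42.678022 → z_2 = 3.771738 - (21.146773)/(42.678022) = 3.276242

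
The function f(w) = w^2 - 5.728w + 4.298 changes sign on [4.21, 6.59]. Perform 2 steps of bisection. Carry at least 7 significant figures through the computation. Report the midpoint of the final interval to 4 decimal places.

f(4.210000) = -2.092780, f(6.590000) = 9.978580 (opposite signs)
step 1: m = 5.400000, f(m) = 2.526800 > 0 → root in [4.210000, 5.400000]
step 2: m = 4.805000, f(m) = -0.137015 < 0 → root in [4.805000, 5.400000]
Midpoint of [4.805000, 5.400000] = 5.102500

5.1025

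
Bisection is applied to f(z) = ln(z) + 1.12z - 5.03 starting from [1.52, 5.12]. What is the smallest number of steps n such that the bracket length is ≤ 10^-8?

29

Initial width b − a = 5.12 − 1.52 = 3.600000.
After n steps the width is (b−a)/2^n; need (b−a)/2^n ≤ 10^-8.
So n ≥ log₂(3.600000/10^-8) = log₂(360000000.0000) ≈ 28.4234.
Hence n = 29.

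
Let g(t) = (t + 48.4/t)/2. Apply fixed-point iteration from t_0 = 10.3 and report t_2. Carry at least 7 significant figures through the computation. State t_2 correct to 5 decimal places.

t_1 = g(10.300000) = 7.499515
t_2 = g(7.499515) = 6.976633

6.97663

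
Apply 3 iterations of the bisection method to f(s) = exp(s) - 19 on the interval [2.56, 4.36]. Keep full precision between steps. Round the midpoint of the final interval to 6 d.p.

2.897500

f(2.560000) = -6.064183, f(4.360000) = 59.257134 (opposite signs)
step 1: m = 3.460000, f(m) = 12.816977 > 0 → root in [2.560000, 3.460000]
step 2: m = 3.010000, f(m) = 1.287400 > 0 → root in [2.560000, 3.010000]
step 3: m = 2.785000, f(m) = -2.800182 < 0 → root in [2.785000, 3.010000]
Midpoint of [2.785000, 3.010000] = 2.897500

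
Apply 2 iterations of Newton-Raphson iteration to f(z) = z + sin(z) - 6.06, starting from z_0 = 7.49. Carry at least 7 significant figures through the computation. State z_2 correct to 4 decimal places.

f'(z) = 1 + cos(z)
z_0 = 7.490000: f = 2.364487, f' = 1.355998 → z_1 = 7.490000 - (2.364487)/(1.355998) = 5.746275
z_1 = 5.746275: f = -0.825208, f' = 1.859293 → z_2 = 5.746275 - (-0.825208)/(1.859293) = 6.190104

6.1901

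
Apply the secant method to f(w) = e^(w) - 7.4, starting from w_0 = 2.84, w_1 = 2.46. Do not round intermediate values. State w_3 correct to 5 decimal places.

2.03383

Secant update: w_(k+1) = w_k − f(w_k)·(w_k − w_(k-1))/(f(w_k) − f(w_(k-1))).
f(w_0) = 9.715766, f(w_1) = 4.304812
w_2 = 2.460000 - (4.304812)·(2.460000 - 2.840000)/(4.304812 - (9.715766)) = 2.157682; f(w_2) = 1.251062
w_3 = 2.157682 - (1.251062)·(2.157682 - 2.460000)/(1.251062 - (4.304812)) = 2.033828; f(w_3) = 0.243291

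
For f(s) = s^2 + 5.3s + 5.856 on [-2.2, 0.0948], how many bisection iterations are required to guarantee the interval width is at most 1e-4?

Initial width b − a = 0.0948 − -2.2 = 2.294800.
After n steps the width is (b−a)/2^n; need (b−a)/2^n ≤ 1e-4.
So n ≥ log₂(2.294800/1e-4) = log₂(22948.0000) ≈ 14.4861.
Hence n = 15.

15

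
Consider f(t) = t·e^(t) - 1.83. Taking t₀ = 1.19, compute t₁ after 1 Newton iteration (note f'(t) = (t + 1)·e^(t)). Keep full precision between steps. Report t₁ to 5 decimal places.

Newton update: t ← t − f(t)/f'(t).
t_0 = 1.190000: f = 2.081627, f' = 7.198708 → t_1 = 1.190000 - (2.081627)/(7.198708) = 0.900833

0.90083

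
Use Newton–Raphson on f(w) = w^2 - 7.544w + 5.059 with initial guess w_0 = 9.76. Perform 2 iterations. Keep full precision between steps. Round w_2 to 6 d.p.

f'(w) = 2w - 7.544
w_0 = 9.760000: f = 26.687160, f' = 11.976000 → w_1 = 9.760000 - (26.687160)/(11.976000) = 7.531613
w_1 = 7.531613: f = 4.965708, f' = 7.519226 → w_2 = 7.531613 - (4.965708)/(7.519226) = 6.871212

6.871212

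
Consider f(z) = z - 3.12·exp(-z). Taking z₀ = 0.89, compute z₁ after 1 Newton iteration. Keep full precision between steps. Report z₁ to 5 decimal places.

f'(z) = 1 + 3.12·exp(-z)
z_0 = 0.890000: f = -0.391246, f' = 2.281246 → z_1 = 0.890000 - (-0.391246)/(2.281246) = 1.061505

1.06151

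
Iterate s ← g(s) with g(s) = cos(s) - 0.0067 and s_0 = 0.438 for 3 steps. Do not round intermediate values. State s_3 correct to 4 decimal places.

0.8096

s_1 = g(0.438000) = 0.898902
s_2 = g(0.898902) = 0.615770
s_3 = g(0.615770) = 0.809629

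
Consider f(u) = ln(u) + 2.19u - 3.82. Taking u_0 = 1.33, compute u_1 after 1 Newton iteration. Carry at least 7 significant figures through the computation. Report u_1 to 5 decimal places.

1.54147

Newton update: u ← u − f(u)/f'(u).
f'(u) = 1/u + 2.19
u_0 = 1.330000: f = -0.622121, f' = 2.941880 → u_1 = 1.330000 - (-0.622121)/(2.941880) = 1.541471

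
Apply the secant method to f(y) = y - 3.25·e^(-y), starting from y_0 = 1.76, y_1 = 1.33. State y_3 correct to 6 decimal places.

1.093638

f(y_0) = 1.200854, f(y_1) = 0.470449
y_2 = 1.330000 - (0.470449)·(1.330000 - 1.760000)/(0.470449 - (1.200854)) = 1.053040; f(y_2) = -0.080805
y_3 = 1.053040 - (-0.080805)·(1.053040 - 1.330000)/(-0.080805 - (0.470449)) = 1.093638; f(y_3) = 0.004903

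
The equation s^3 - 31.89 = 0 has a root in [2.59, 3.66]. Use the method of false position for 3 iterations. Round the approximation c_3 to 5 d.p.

f(2.590000) = -14.516021, f(3.660000) = 17.137896
step 1: c = 3.080686, f(c) = -2.652353 < 0 → new bracket [3.080686, 3.660000]
step 2: c = 3.158328, f(c) = -0.385572 < 0 → new bracket [3.158328, 3.660000]
step 3: c = 3.169366, f(c) = -0.054091 < 0 → new bracket [3.169366, 3.660000]

3.16937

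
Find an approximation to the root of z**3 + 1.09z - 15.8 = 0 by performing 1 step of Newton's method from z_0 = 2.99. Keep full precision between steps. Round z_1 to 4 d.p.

2.4816

f'(z) = 3z**2 + 1.09
z_0 = 2.990000: f = 14.189999, f' = 27.910300 → z_1 = 2.990000 - (14.189999)/(27.910300) = 2.481586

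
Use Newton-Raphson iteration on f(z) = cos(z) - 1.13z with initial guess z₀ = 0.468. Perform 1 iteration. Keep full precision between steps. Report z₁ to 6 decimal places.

f'(z) = -sin(z) - 1.13
z_0 = 0.468000: f = 0.363632, f' = -1.581102 → z_1 = 0.468000 - (0.363632)/(-1.581102) = 0.697987

0.697987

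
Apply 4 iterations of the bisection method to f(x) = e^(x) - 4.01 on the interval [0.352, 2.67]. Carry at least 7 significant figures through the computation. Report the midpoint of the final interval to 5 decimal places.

f(0.352000) = -2.588091, f(2.670000) = 10.429969 (opposite signs)
step 1: m = 1.511000, f(m) = 0.521260 > 0 → root in [0.352000, 1.511000]
step 2: m = 0.931500, f(m) = -1.471686 < 0 → root in [0.931500, 1.511000]
step 3: m = 1.221250, f(m) = -0.618576 < 0 → root in [1.221250, 1.511000]
step 4: m = 1.366125, f(m) = -0.089869 < 0 → root in [1.366125, 1.511000]
Midpoint of [1.366125, 1.511000] = 1.438562

1.43856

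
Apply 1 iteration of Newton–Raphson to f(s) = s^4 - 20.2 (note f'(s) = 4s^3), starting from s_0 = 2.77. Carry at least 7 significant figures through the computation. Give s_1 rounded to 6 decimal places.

2.315103

Newton update: s ← s − f(s)/f'(s).
s_0 = 2.770000: f = 38.673394, f' = 85.015732 → s_1 = 2.770000 - (38.673394)/(85.015732) = 2.315103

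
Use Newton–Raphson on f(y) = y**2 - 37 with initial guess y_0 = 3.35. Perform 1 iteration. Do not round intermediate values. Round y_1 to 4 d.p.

7.1974

f'(y) = 2y
y_0 = 3.350000: f = -25.777500, f' = 6.700000 → y_1 = 3.350000 - (-25.777500)/(6.700000) = 7.197388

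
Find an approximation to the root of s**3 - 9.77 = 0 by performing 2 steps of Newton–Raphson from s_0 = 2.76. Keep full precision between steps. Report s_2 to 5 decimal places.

f'(s) = 3s**2
s_0 = 2.760000: f = 11.254576, f' = 22.852800 → s_1 = 2.760000 - (11.254576)/(22.852800) = 2.267519
s_1 = 2.267519: f = 1.888768, f' = 15.424924 → s_2 = 2.267519 - (1.888768)/(15.424924) = 2.145070

2.14507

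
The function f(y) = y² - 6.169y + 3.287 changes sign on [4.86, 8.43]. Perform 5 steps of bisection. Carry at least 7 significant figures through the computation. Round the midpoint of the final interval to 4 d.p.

5.5852

f(4.860000) = -3.074740, f(8.430000) = 22.347230 (opposite signs)
step 1: m = 6.645000, f(m) = 6.450020 > 0 → root in [4.860000, 6.645000]
step 2: m = 5.752500, f(m) = 0.891084 > 0 → root in [4.860000, 5.752500]
step 3: m = 5.306250, f(m) = -1.290967 < 0 → root in [5.306250, 5.752500]
step 4: m = 5.529375, f(m) = -0.249726 < 0 → root in [5.529375, 5.752500]
step 5: m = 5.640937, f(m) = 0.308232 > 0 → root in [5.529375, 5.640937]
Midpoint of [5.529375, 5.640937] = 5.585156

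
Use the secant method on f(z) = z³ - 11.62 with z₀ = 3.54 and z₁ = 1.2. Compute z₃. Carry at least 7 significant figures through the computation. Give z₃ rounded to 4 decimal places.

f(z_0) = 32.741864, f(z_1) = -9.892000
z_2 = 1.200000 - (-9.892000)·(1.200000 - 3.540000)/(-9.892000 - (32.741864)) = 1.742932; f(z_2) = -6.325302
z_3 = 1.742932 - (-6.325302)·(1.742932 - 1.200000)/(-6.325302 - (-9.892000)) = 2.705785; f(z_3) = 8.189797

2.7058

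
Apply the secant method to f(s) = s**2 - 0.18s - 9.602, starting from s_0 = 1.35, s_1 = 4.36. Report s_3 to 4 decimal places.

f(s_0) = -8.022500, f(s_1) = 8.622800
s_2 = 4.360000 - (8.622800)·(4.360000 - 1.350000)/(8.622800 - (-8.022500)) = 2.800723; f(s_2) = -2.262079
s_3 = 2.800723 - (-2.262079)·(2.800723 - 4.360000)/(-2.262079 - (8.622800)) = 3.124770; f(s_3) = -0.400272

3.1248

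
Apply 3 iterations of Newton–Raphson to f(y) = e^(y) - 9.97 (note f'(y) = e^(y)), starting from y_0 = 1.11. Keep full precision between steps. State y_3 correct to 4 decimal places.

2.3802

Newton update: y ← y − f(y)/f'(y).
y_0 = 1.110000: f = -6.935642, f' = 3.034358 → y_1 = 1.110000 - (-6.935642)/(3.034358) = 3.395703
y_1 = 3.395703: f = 19.865616, f' = 29.835616 → y_2 = 3.395703 - (19.865616)/(29.835616) = 2.729867
y_2 = 2.729867: f = 5.360851, f' = 15.330851 → y_3 = 2.729867 - (5.360851)/(15.330851) = 2.380190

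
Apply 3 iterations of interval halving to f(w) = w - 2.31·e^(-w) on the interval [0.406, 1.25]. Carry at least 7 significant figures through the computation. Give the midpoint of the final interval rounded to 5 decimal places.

f(0.406000) = -1.133176, f(1.250000) = 0.588174 (opposite signs)
step 1: m = 0.828000, f(m) = -0.181290 < 0 → root in [0.828000, 1.250000]
step 2: m = 1.039000, f(m) = 0.221703 > 0 → root in [0.828000, 1.039000]
step 3: m = 0.933500, f(m) = 0.025265 > 0 → root in [0.828000, 0.933500]
Midpoint of [0.828000, 0.933500] = 0.880750

0.88075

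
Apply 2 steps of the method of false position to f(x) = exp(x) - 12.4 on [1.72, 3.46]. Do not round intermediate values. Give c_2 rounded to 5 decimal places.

f(1.720000) = -6.815472, f(3.460000) = 19.416977
step 1: c = 2.172071, f(c) = -3.623562 < 0 → new bracket [2.172071, 3.460000]
step 2: c = 2.374622, f(c) = -1.653050 < 0 → new bracket [2.374622, 3.460000]

2.37462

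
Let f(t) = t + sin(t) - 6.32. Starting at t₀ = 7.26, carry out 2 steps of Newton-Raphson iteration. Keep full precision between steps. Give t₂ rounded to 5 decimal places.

6.30236

f'(t) = 1 + cos(t)
t_0 = 7.260000: f = 1.768719, f' = 1.559665 → t_1 = 7.260000 - (1.768719)/(1.559665) = 6.125962
t_1 = 6.125962: f = -0.350614, f' = 1.987666 → t_2 = 6.125962 - (-0.350614)/(1.987666) = 6.302357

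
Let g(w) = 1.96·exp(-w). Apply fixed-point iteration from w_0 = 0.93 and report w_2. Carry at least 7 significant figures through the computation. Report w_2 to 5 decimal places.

w_1 = g(0.930000) = 0.773325
w_2 = g(0.773325) = 0.904493

0.90449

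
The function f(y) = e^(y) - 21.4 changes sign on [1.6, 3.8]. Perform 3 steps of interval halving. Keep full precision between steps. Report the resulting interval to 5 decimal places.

[2.97500, 3.25000]

f(1.600000) = -16.446968, f(3.800000) = 23.301184 (opposite signs)
step 1: m = 2.700000, f(m) = -6.520268 < 0 → root in [2.700000, 3.800000]
step 2: m = 3.250000, f(m) = 4.390340 > 0 → root in [2.700000, 3.250000]
step 3: m = 2.975000, f(m) = -1.810377 < 0 → root in [2.975000, 3.250000]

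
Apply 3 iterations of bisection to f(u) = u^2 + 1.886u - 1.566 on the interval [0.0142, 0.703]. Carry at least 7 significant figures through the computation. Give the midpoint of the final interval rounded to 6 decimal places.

0.659950

f(0.014200) = -1.539017, f(0.703000) = 0.254067 (opposite signs)
step 1: m = 0.358600, f(m) = -0.761086 < 0 → root in [0.358600, 0.703000]
step 2: m = 0.530800, f(m) = -0.283163 < 0 → root in [0.530800, 0.703000]
step 3: m = 0.616900, f(m) = -0.021961 < 0 → root in [0.616900, 0.703000]
Midpoint of [0.616900, 0.703000] = 0.659950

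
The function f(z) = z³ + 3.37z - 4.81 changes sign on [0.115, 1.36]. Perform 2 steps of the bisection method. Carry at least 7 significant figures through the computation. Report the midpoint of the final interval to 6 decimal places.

1.204375

f(0.115000) = -4.420929, f(1.360000) = 2.288656 (opposite signs)
step 1: m = 0.737500, f(m) = -1.923494 < 0 → root in [0.737500, 1.360000]
step 2: m = 1.048750, f(m) = -0.122217 < 0 → root in [1.048750, 1.360000]
Midpoint of [1.048750, 1.360000] = 1.204375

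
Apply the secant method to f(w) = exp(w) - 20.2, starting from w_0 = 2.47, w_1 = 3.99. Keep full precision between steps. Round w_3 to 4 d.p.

f(w_0) = -8.377553, f(w_1) = 33.854889
w_2 = 3.990000 - (33.854889)·(3.990000 - 2.470000)/(33.854889 - (-8.377553)) = 2.771519; f(w_2) = -4.217108
w_3 = 2.771519 - (-4.217108)·(2.771519 - 3.990000)/(-4.217108 - (33.854889)) = 2.906486; f(w_3) = -1.907594

2.9065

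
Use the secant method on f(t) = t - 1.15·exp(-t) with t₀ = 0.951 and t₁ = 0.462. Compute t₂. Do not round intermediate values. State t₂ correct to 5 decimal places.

0.62889

f(t_0) = 0.506692, f(t_1) = -0.262526
t_2 = 0.462000 - (-0.262526)·(0.462000 - 0.951000)/(-0.262526 - (0.506692)) = 0.628890; f(t_2) = 0.015730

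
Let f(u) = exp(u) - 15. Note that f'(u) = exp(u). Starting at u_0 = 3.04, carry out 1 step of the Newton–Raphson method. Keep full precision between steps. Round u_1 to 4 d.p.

2.7575

u_0 = 3.040000: f = 5.905243, f' = 20.905243 → u_1 = 3.040000 - (5.905243)/(20.905243) = 2.757523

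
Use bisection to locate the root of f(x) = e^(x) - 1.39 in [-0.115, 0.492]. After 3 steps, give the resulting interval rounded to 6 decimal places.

[0.264375, 0.340250]

f(-0.115000) = -0.498634, f(0.492000) = 0.245584 (opposite signs)
step 1: m = 0.188500, f(m) = -0.182563 < 0 → root in [0.188500, 0.492000]
step 2: m = 0.340250, f(m) = 0.015299 > 0 → root in [0.188500, 0.340250]
step 3: m = 0.264375, f(m) = -0.087383 < 0 → root in [0.264375, 0.340250]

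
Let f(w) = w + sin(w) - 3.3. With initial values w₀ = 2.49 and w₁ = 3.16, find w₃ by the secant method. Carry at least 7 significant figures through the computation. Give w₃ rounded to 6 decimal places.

3.382752

Secant update: w_(k+1) = w_k − f(w_k)·(w_k − w_(k-1))/(f(w_k) − f(w_(k-1))).
f(w_0) = -0.203546, f(w_1) = -0.158406
w_2 = 3.160000 - (-0.158406)·(3.160000 - 2.490000)/(-0.158406 - (-0.203546)) = 5.511170; f(w_2) = 1.513590
w_3 = 5.511170 - (1.513590)·(5.511170 - 3.160000)/(1.513590 - (-0.158406)) = 3.382752; f(w_3) = -0.156077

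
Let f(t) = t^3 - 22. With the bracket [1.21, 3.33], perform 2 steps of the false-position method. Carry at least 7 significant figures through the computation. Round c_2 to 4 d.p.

f(1.210000) = -20.228439, f(3.330000) = 14.926037
step 1: c = 2.429881, f(c) = -7.653194 < 0 → new bracket [2.429881, 3.330000]
step 2: c = 2.734975, f(c) = -1.542142 < 0 → new bracket [2.734975, 3.330000]

2.7350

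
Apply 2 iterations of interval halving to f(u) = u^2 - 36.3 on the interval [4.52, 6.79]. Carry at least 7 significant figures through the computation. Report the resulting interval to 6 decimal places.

f(4.520000) = -15.869600, f(6.790000) = 9.804100 (opposite signs)
step 1: m = 5.655000, f(m) = -4.320975 < 0 → root in [5.655000, 6.790000]
step 2: m = 6.222500, f(m) = 2.419506 > 0 → root in [5.655000, 6.222500]

[5.655000, 6.222500]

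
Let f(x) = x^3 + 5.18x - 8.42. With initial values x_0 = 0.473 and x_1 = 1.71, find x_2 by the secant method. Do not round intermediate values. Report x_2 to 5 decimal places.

1.11481

f(x_0) = -5.864036, f(x_1) = 5.438011
x_2 = 1.710000 - (5.438011)·(1.710000 - 0.473000)/(5.438011 - (-5.864036)) = 1.114814; f(x_2) = -1.259761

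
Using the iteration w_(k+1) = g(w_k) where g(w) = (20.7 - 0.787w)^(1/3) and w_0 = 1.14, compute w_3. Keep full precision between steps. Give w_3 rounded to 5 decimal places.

2.65030

w_1 = g(1.140000) = 2.705468
w_2 = g(2.705468) = 2.648156
w_3 = g(2.648156) = 2.650298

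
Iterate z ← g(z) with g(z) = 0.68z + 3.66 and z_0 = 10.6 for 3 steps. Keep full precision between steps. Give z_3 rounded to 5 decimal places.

z_1 = g(10.600000) = 10.868000
z_2 = g(10.868000) = 11.050240
z_3 = g(11.050240) = 11.174163

11.17416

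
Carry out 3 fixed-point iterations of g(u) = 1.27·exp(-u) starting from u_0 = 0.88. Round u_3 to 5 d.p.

u_1 = g(0.880000) = 0.526774
u_2 = g(0.526774) = 0.749944
u_3 = g(0.749944) = 0.599939

0.59994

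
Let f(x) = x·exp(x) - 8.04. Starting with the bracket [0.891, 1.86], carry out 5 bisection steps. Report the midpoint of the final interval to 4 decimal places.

1.6026

f(0.891000) = -5.868129, f(1.860000) = 3.908150 (opposite signs)
step 1: m = 1.375500, f(m) = -2.597071 < 0 → root in [1.375500, 1.860000]
step 2: m = 1.617750, f(m) = 0.116265 > 0 → root in [1.375500, 1.617750]
step 3: m = 1.496625, f(m) = -1.355191 < 0 → root in [1.496625, 1.617750]
step 4: m = 1.557187, f(m) = -0.650435 < 0 → root in [1.557187, 1.617750]
step 5: m = 1.587469, f(m) = -0.275132 < 0 → root in [1.587469, 1.617750]
Midpoint of [1.587469, 1.617750] = 1.602609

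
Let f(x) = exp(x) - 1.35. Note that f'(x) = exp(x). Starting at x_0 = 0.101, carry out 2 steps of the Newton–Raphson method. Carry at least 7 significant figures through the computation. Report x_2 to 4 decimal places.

0.3003

x_0 = 0.101000: f = -0.243723, f' = 1.106277 → x_1 = 0.101000 - (-0.243723)/(1.106277) = 0.321310
x_1 = 0.321310: f = 0.028932, f' = 1.378932 → x_2 = 0.321310 - (0.028932)/(1.378932) = 0.300328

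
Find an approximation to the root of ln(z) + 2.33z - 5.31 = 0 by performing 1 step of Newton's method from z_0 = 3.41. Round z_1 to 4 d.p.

1.9378

f'(z) = 1/z + 2.33
z_0 = 3.410000: f = 3.862012, f' = 2.623255 → z_1 = 3.410000 - (3.862012)/(2.623255) = 1.937779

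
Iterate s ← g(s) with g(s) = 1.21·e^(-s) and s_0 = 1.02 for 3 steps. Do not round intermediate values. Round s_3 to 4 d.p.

s_1 = g(1.020000) = 0.436320
s_2 = g(0.436320) = 0.782157
s_3 = g(0.782157) = 0.553476

0.5535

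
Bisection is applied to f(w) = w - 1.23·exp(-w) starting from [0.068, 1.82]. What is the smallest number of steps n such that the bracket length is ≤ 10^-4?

Initial width b − a = 1.82 − 0.068 = 1.752000.
After n steps the width is (b−a)/2^n; need (b−a)/2^n ≤ 10^-4.
So n ≥ log₂(1.752000/10^-4) = log₂(17520.0000) ≈ 14.0967.
Hence n = 15.

15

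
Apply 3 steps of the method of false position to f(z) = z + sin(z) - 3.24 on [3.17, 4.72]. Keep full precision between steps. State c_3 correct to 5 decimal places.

3.79418

False-position update: c = (a·f(b) − b·f(a))/(f(b) − f(a)); replace the endpoint whose sign matches f(c).
f(3.170000) = -0.098404, f(4.720000) = 0.480029
step 1: c = 3.433688, f(c) = -0.094271 < 0 → new bracket [3.433688, 4.720000]
step 2: c = 3.644836, f(c) = -0.077433 < 0 → new bracket [3.644836, 4.720000]
step 3: c = 3.794180, f(c) = -0.053064 < 0 → new bracket [3.794180, 4.720000]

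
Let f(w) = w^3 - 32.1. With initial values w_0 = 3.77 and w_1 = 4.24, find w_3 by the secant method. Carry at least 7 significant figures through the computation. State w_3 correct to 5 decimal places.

3.21672

f(w_0) = 21.482633, f(w_1) = 44.125024
w_2 = 4.240000 - (44.125024)·(4.240000 - 3.770000)/(44.125024 - (21.482633)) = 3.324074; f(w_2) = 4.629239
w_3 = 3.324074 - (4.629239)·(3.324074 - 4.240000)/(4.629239 - (44.125024)) = 3.216719; f(w_3) = 1.184309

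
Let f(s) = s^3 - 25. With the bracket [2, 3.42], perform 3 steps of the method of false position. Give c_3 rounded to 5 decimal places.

f(2.000000) = -17.000000, f(3.420000) = 15.001688
step 1: c = 2.754335, f(c) = -4.104615 < 0 → new bracket [2.754335, 3.420000]
step 2: c = 2.897340, f(c) = -0.678044 < 0 → new bracket [2.897340, 3.420000]
step 3: c = 2.919942, f(c) = -0.104401 < 0 → new bracket [2.919942, 3.420000]

2.91994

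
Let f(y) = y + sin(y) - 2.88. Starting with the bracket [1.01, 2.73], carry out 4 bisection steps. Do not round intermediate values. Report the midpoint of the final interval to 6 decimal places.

1.923750

f(1.010000) = -1.023168, f(2.730000) = 0.250069 (opposite signs)
step 1: m = 1.870000, f(m) = -0.054428 < 0 → root in [1.870000, 2.730000]
step 2: m = 2.300000, f(m) = 0.165705 > 0 → root in [1.870000, 2.300000]
step 3: m = 2.085000, f(m) = 0.075685 > 0 → root in [1.870000, 2.085000]
step 4: m = 1.977500, f(m) = 0.015930 > 0 → root in [1.870000, 1.977500]
Midpoint of [1.870000, 1.977500] = 1.923750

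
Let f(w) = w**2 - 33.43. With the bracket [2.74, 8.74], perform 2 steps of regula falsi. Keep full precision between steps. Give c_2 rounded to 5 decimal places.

f(2.740000) = -25.922400, f(8.740000) = 42.957600
step 1: c = 4.998049, f(c) = -8.449508 < 0 → new bracket [4.998049, 8.740000]
step 2: c = 5.613093, f(c) = -1.923186 < 0 → new bracket [5.613093, 8.740000]

5.61309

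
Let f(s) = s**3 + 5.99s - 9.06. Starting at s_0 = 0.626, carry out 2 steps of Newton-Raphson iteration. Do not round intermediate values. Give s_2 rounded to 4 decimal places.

f'(s) = 3s**2 + 5.99
s_0 = 0.626000: f = -5.064946, f' = 7.165628 → s_1 = 0.626000 - (-5.064946)/(7.165628) = 1.332839
s_1 = 1.332839: f = 1.291441, f' = 11.319380 → s_2 = 1.332839 - (1.291441)/(11.319380) = 1.218748

1.2187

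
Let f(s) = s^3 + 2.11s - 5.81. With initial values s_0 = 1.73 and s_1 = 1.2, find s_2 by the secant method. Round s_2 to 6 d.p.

f(s_0) = 3.018017, f(s_1) = -1.550000
s_2 = 1.200000 - (-1.550000)·(1.200000 - 1.730000)/(-1.550000 - (3.018017)) = 1.379837; f(s_2) = -0.271400

1.379837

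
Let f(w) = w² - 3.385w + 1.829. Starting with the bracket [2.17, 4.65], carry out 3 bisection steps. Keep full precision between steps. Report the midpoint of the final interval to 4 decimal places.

2.6350

f(2.170000) = -0.807550, f(4.650000) = 7.711250 (opposite signs)
step 1: m = 3.410000, f(m) = 1.914250 > 0 → root in [2.170000, 3.410000]
step 2: m = 2.790000, f(m) = 0.168950 > 0 → root in [2.170000, 2.790000]
step 3: m = 2.480000, f(m) = -0.415400 < 0 → root in [2.480000, 2.790000]
Midpoint of [2.480000, 2.790000] = 2.635000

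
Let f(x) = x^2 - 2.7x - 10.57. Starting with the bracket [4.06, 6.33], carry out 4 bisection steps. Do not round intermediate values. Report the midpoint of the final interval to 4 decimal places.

f(4.060000) = -5.048400, f(6.330000) = 12.407900 (opposite signs)
step 1: m = 5.195000, f(m) = 2.391525 > 0 → root in [4.060000, 5.195000]
step 2: m = 4.627500, f(m) = -1.650494 < 0 → root in [4.627500, 5.195000]
step 3: m = 4.911250, f(m) = 0.290002 > 0 → root in [4.627500, 4.911250]
step 4: m = 4.769375, f(m) = -0.700375 < 0 → root in [4.769375, 4.911250]
Midpoint of [4.769375, 4.911250] = 4.840312

4.8403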